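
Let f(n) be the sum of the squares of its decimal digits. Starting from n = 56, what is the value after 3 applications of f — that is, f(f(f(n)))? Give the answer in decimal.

58

56 → 5² + 6² = 25 + 36 = 61
61 → 6² + 1² = 36 + 1 = 37
37 → 3² + 7² = 9 + 49 = 58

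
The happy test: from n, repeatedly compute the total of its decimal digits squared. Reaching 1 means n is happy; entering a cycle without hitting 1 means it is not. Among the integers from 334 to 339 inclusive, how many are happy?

334: 334 → 34 → 25 → 29 → 85 → 89 → 145 → 42 → 20 → 4 → 16 → 37 → 58 → 89  — not happy
335: 335 → 43 → 25 → 29 → 85 → 89 → 145 → 42 → 20 → 4 → 16 → 37 → 58 → 89  — not happy
336: 336 → 54 → 41 → 17 → 50 → 25 → 29 → 85 → 89 → 145 → 42 → 20 → 4 → 16 → 37 → 58 → 89  — not happy
337: 337 → 67 → 85 → 89 → 145 → 42 → 20 → 4 → 16 → 37 → 58 → 89  — not happy
338: 338 → 82 → 68 → 100 → 1  — happy
339: 339 → 99 → 162 → 41 → 17 → 50 → 25 → 29 → 85 → 89 → 145 → 42 → 20 → 4 → 16 → 37 → 58 → 89  — not happy
happy: 338

1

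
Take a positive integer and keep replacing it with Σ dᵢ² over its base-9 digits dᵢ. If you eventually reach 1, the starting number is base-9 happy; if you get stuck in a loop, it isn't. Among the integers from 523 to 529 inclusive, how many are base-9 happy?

1

523: 523 → 53 → 89 → 65 → 53  (repeats 53)
524: 524 → 56 → 40 → 32 → 34 → 58 → 52 → 74 → 68 → 74  (repeats 74)
525: 525 → 61 → 85 → 17 → 65 → 53 → 89 → 65  (repeats 65)
526: 526 → 68 → 74 → 68  (repeats 68)
527: 527 → 77 → 89 → 65 → 53 → 89  (repeats 89)
528: 528 → 88 → 50 → 50  (repeats 50)
529: 529 → 101 → 9 → 1  (reaches 1)
base-9 happy: 529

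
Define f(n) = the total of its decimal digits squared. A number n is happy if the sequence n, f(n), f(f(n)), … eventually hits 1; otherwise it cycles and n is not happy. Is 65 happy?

not happy

65 → 6² + 5² = 36 + 25 = 61
61 → 6² + 1² = 36 + 1 = 37
37 → 3² + 7² = 9 + 49 = 58
58 → 5² + 8² = 25 + 64 = 89
89 → 8² + 9² = 64 + 81 = 145
145 → 1² + 4² + 5² = 1 + 16 + 25 = 42
42 → 4² + 2² = 16 + 4 = 20
20 → 2² + 0² = 4 + 0 = 4
4 → 4² = 16
16 → 1² + 6² = 1 + 36 = 37  — 37 already seen; the sequence cycles without reaching 1.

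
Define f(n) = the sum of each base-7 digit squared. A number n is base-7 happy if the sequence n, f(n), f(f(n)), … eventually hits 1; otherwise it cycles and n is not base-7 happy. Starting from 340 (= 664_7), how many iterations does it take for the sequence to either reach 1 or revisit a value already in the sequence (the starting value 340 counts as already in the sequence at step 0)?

8

340 = (6,6,4)_7 → 6² + 6² + 4² = 36 + 36 + 16 = 88
88 = (1,5,4)_7 → 1² + 5² + 4² = 1 + 25 + 16 = 42
42 = (6,0)_7 → 6² + 0² = 36 + 0 = 36
36 = (5,1)_7 → 5² + 1² = 25 + 1 = 26
26 = (3,5)_7 → 3² + 5² = 9 + 25 = 34
34 = (4,6)_7 → 4² + 6² = 16 + 36 = 52
52 = (1,0,3)_7 → 1² + 0² + 3² = 1 + 0 + 9 = 10
10 = (1,3)_7 → 1² + 3² = 1 + 9 = 10  — 10 repeats.
That took 8 steps.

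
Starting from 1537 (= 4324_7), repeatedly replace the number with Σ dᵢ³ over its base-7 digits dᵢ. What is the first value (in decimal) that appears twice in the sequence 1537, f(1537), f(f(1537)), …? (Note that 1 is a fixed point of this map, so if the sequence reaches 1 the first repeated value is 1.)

1537 = (4,3,2,4)_7 → 163
163 = (3,2,2)_7 → 43
43 = (6,1)_7 → 217
217 = (4,3,0)_7 → 91
91 = (1,6,0)_7 → 217  — 217 already appeared earlier.

217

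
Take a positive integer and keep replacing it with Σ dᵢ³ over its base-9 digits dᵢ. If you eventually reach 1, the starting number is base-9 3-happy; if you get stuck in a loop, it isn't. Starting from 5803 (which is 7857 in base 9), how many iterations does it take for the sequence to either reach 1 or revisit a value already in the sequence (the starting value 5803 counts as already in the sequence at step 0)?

7

5803 = (7,8,5,7)_9 → 7³ + 8³ + 5³ + 7³ = 1323
1323 = (1,7,3,0)_9 → 1³ + 7³ + 3³ + 0³ = 371
371 = (4,5,2)_9 → 4³ + 5³ + 2³ = 197
197 = (2,3,8)_9 → 2³ + 3³ + 8³ = 547
547 = (6,6,7)_9 → 6³ + 6³ + 7³ = 775
775 = (1,0,5,1)_9 → 1³ + 0³ + 5³ + 1³ = 127
127 = (1,5,1)_9 → 1³ + 5³ + 1³ = 127  — 127 repeats.
That took 7 steps.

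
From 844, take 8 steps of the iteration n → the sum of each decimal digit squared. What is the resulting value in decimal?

58

844 → 96
96 → 117
117 → 51
51 → 26
26 → 40
40 → 16
16 → 37
37 → 58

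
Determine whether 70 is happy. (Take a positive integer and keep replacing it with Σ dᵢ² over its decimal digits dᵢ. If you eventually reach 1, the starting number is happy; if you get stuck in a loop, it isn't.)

70 → 49
49 → 97
97 → 130
130 → 10
10 → 1  — reached 1.

happy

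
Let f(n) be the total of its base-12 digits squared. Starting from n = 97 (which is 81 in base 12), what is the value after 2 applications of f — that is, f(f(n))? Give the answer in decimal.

50

97 = (8,1)_12 → 65
65 = (5,5)_12 → 50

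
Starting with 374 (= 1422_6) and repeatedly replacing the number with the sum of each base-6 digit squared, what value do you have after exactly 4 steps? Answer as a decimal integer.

374 = (1,4,2,2)_6 → 1² + 4² + 2² + 2² = 25
25 = (4,1)_6 → 4² + 1² = 17
17 = (2,5)_6 → 2² + 5² = 29
29 = (4,5)_6 → 4² + 5² = 41

41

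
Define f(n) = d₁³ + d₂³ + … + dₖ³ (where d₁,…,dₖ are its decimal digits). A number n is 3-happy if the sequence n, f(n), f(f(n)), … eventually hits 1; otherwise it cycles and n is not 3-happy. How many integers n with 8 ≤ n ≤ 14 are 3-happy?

1

8: 8 → 512 → 134 → 92 → 737 → 713 → 371 → 371  — not 3-happy
9: 9 → 729 → 1080 → 513 → 153 → 153  — not 3-happy
10: 10 → 1  — 3-happy
11: 11 → 2 → 8 → 512 → 134 → 92 → 737 → 713 → 371 → 371  — not 3-happy
12: 12 → 9 → 729 → 1080 → 513 → 153 → 153  — not 3-happy
13: 13 → 28 → 520 → 133 → 55 → 250 → 133  — not 3-happy
14: 14 → 65 → 341 → 92 → 737 → 713 → 371 → 371  — not 3-happy
3-happy: 10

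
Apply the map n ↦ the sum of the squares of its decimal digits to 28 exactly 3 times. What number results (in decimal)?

28 → 2² + 8² = 4 + 64 = 68
68 → 6² + 8² = 36 + 64 = 100
100 → 1² + 0² + 0² = 1 + 0 + 0 = 1

1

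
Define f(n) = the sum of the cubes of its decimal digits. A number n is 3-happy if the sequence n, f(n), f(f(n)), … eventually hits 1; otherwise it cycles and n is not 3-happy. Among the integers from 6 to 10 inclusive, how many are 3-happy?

1

6: 6 → 216 → 225 → 141 → 66 → 432 → 99 → 1458 → 702 → 351 → 153 → 153  — not 3-happy
7: 7 → 343 → 118 → 514 → 190 → 730 → 370 → 370  — not 3-happy
8: 8 → 512 → 134 → 92 → 737 → 713 → 371 → 371  — not 3-happy
9: 9 → 729 → 1080 → 513 → 153 → 153  — not 3-happy
10: 10 → 1  — 3-happy
3-happy: 10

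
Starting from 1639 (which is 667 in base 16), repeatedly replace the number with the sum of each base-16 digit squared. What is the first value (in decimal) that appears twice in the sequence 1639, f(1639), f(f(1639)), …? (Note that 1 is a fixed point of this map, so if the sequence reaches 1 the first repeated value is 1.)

1639 = (6,6,7)_16 → 6² + 6² + 7² = 36 + 36 + 49 = 121
121 = (7,9)_16 → 7² + 9² = 49 + 81 = 130
130 = (8,2)_16 → 8² + 2² = 64 + 4 = 68
68 = (4,4)_16 → 4² + 4² = 16 + 16 = 32
32 = (2,0)_16 → 2² + 0² = 4 + 0 = 4
4 = (4)_16 → 4² = 16
16 = (1,0)_16 → 1² + 0² = 1 + 0 = 1  — reached the fixed point 1.
1 → 1, so 1 is the first repeated value.

1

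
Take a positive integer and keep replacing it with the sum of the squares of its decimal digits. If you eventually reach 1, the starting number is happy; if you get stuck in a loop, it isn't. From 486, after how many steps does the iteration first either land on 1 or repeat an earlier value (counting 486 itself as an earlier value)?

486 → 116
116 → 38
38 → 73
73 → 58
58 → 89
89 → 145
145 → 42
42 → 20
20 → 4
4 → 16
16 → 37
37 → 58  — 58 repeats.
That took 12 steps.

12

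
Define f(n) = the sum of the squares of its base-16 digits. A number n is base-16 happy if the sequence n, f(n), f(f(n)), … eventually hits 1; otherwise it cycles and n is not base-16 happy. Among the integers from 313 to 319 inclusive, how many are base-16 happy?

313: 313 → 91 → 146 → 85 → 50 → 13 → 169 → 181 → 146  — not base-16 happy
314: 314 → 110 → 232 → 260 → 17 → 2 → 4 → 16 → 1  — base-16 happy
315: 315 → 131 → 73 → 97 → 37 → 29 → 170 → 200 → 208 → 169 → 181 → 146 → 85 → 50 → 13 → 169  — not base-16 happy
316: 316 → 154 → 181 → 146 → 85 → 50 → 13 → 169 → 181  — not base-16 happy
317: 317 → 179 → 130 → 68 → 32 → 4 → 16 → 1  — base-16 happy
318: 318 → 206 → 340 → 42 → 104 → 100 → 52 → 25 → 82 → 29 → 170 → 200 → 208 → 169 → 181 → 146 → 85 → 50 → 13 → 169  — not base-16 happy
319: 319 → 235 → 317 → 179 → 130 → 68 → 32 → 4 → 16 → 1  — base-16 happy
base-16 happy: 314, 317, 319

3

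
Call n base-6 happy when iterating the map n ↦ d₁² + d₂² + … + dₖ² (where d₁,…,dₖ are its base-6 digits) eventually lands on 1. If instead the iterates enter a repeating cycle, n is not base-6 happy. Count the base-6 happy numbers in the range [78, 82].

78: 78 → 5 → 25 → 17 → 29 → 41 → 26 → 20 → 13 → 5  (repeats 5)
79: 79 → 6 → 1  (reaches 1)
80: 80 → 9 → 10 → 17 → 29 → 41 → 26 → 20 → 13 → 5 → 25 → 17  (repeats 17)
81: 81 → 14 → 8 → 5 → 25 → 17 → 29 → 41 → 26 → 20 → 13 → 5  (repeats 5)
82: 82 → 21 → 18 → 9 → 10 → 17 → 29 → 41 → 26 → 20 → 13 → 5 → 25 → 17  (repeats 17)
base-6 happy: 79

1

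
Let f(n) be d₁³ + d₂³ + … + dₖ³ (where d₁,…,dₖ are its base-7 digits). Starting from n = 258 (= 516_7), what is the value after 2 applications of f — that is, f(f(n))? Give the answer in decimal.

258 = (5,1,6)_7 → 342
342 = (6,6,6)_7 → 648

648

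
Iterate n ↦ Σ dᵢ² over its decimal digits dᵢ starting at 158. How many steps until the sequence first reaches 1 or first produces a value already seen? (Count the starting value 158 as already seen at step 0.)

158 → 90
90 → 81
81 → 65
65 → 61
61 → 37
37 → 58
58 → 89
89 → 145
145 → 42
42 → 20
20 → 4
4 → 16
16 → 37  — 37 repeats.
That took 13 steps.

13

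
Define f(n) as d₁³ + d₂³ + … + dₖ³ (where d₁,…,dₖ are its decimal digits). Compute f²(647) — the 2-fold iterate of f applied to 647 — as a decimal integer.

251

647 → 6³ + 4³ + 7³ = 216 + 64 + 343 = 623
623 → 6³ + 2³ + 3³ = 216 + 8 + 27 = 251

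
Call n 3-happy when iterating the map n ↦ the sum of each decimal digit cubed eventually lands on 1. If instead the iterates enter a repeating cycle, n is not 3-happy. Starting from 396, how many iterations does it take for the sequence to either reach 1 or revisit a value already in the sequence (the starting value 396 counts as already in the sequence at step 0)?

396 → 3³ + 9³ + 6³ = 27 + 729 + 216 = 972
972 → 9³ + 7³ + 2³ = 729 + 343 + 8 = 1080
1080 → 1³ + 0³ + 8³ + 0³ = 1 + 0 + 512 + 0 = 513
513 → 5³ + 1³ + 3³ = 125 + 1 + 27 = 153
153 → 1³ + 5³ + 3³ = 1 + 125 + 27 = 153  — 153 repeats.
That took 5 steps.

5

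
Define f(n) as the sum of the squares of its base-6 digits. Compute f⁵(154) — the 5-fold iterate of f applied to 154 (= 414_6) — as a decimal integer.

20

154 = (4,1,4)_6 → 4² + 1² + 4² = 16 + 1 + 16 = 33
33 = (5,3)_6 → 5² + 3² = 25 + 9 = 34
34 = (5,4)_6 → 5² + 4² = 25 + 16 = 41
41 = (1,0,5)_6 → 1² + 0² + 5² = 1 + 0 + 25 = 26
26 = (4,2)_6 → 4² + 2² = 16 + 4 = 20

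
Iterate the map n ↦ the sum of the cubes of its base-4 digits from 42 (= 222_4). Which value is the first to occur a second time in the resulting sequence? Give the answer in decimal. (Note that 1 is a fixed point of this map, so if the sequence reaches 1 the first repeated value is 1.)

42 = (2,2,2)_4 → 2³ + 2³ + 2³ = 8 + 8 + 8 = 24
24 = (1,2,0)_4 → 1³ + 2³ + 0³ = 1 + 8 + 0 = 9
9 = (2,1)_4 → 2³ + 1³ = 8 + 1 = 9  — 9 already appeared earlier.

9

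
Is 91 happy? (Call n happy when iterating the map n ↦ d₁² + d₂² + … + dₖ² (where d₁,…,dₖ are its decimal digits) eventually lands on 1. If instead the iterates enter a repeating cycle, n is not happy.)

happy

91 → 9² + 1² = 82
82 → 8² + 2² = 68
68 → 6² + 8² = 100
100 → 1² + 0² + 0² = 1  — reached 1.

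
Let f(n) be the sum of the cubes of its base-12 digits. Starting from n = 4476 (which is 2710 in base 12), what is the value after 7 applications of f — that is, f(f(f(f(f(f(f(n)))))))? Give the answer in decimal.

4476 = (2,7,1,0)_12 → 352
352 = (2,5,4)_12 → 197
197 = (1,4,5)_12 → 190
190 = (1,3,10)_12 → 1028
1028 = (7,1,8)_12 → 856
856 = (5,11,4)_12 → 1520
1520 = (10,6,8)_12 → 1728

1728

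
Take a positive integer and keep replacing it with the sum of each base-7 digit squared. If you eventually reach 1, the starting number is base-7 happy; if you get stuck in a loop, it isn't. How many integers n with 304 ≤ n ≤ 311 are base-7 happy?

304: 304 → 46 → 52 → 10 → 10  (repeats 10)
305: 305 → 53 → 17 → 13 → 37 → 29 → 17  (repeats 17)
306: 306 → 62 → 38 → 34 → 52 → 10 → 10  (repeats 10)
307: 307 → 73 → 19 → 29 → 17 → 13 → 37 → 29  (repeats 29)
308: 308 → 40 → 50 → 2 → 4 → 16 → 8 → 2  (repeats 2)
309: 309 → 41 → 61 → 27 → 45 → 45  (repeats 45)
310: 310 → 44 → 40 → 50 → 2 → 4 → 16 → 8 → 2  (repeats 2)
311: 311 → 49 → 1  (reaches 1)
base-7 happy: 311

1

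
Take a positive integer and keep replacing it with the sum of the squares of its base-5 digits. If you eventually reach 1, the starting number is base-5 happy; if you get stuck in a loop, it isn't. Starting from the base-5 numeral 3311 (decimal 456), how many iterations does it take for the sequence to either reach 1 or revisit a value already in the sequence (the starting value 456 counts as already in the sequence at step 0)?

5

456 = (3,3,1,1)_5 → 3² + 3² + 1² + 1² = 9 + 9 + 1 + 1 = 20
20 = (4,0)_5 → 4² + 0² = 16 + 0 = 16
16 = (3,1)_5 → 3² + 1² = 9 + 1 = 10
10 = (2,0)_5 → 2² + 0² = 4 + 0 = 4
4 = (4)_5 → 4² = 16  — 16 repeats.
That took 5 steps.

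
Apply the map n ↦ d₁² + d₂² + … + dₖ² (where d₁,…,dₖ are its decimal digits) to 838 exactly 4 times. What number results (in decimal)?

838 → 8² + 3² + 8² = 64 + 9 + 64 = 137
137 → 1² + 3² + 7² = 1 + 9 + 49 = 59
59 → 5² + 9² = 25 + 81 = 106
106 → 1² + 0² + 6² = 1 + 0 + 36 = 37

37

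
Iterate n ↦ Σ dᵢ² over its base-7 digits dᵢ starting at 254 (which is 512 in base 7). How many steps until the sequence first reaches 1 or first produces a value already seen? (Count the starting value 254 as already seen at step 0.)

254 = (5,1,2)_7 → 5² + 1² + 2² = 30
30 = (4,2)_7 → 4² + 2² = 20
20 = (2,6)_7 → 2² + 6² = 40
40 = (5,5)_7 → 5² + 5² = 50
50 = (1,0,1)_7 → 1² + 0² + 1² = 2
2 = (2)_7 → 2² = 4
4 = (4)_7 → 4² = 16
16 = (2,2)_7 → 2² + 2² = 8
8 = (1,1)_7 → 1² + 1² = 2  — 2 repeats.
That took 9 steps.

9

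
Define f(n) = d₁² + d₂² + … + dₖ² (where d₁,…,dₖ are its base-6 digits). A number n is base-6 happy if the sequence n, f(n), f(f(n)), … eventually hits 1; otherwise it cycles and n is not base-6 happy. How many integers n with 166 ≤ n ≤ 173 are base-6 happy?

166: 166 → 41 → 26 → 20 → 13 → 5 → 25 → 17 → 29 → 41  (repeats 41)
167: 167 → 50 → 9 → 10 → 17 → 29 → 41 → 26 → 20 → 13 → 5 → 25 → 17  (repeats 17)
168: 168 → 32 → 29 → 41 → 26 → 20 → 13 → 5 → 25 → 17 → 29  (repeats 29)
169: 169 → 33 → 34 → 41 → 26 → 20 → 13 → 5 → 25 → 17 → 29 → 41  (repeats 41)
170: 170 → 36 → 1  (reaches 1)
171: 171 → 41 → 26 → 20 → 13 → 5 → 25 → 17 → 29 → 41  (repeats 41)
172: 172 → 48 → 5 → 25 → 17 → 29 → 41 → 26 → 20 → 13 → 5  (repeats 5)
173: 173 → 57 → 19 → 10 → 17 → 29 → 41 → 26 → 20 → 13 → 5 → 25 → 17  (repeats 17)
base-6 happy: 170

1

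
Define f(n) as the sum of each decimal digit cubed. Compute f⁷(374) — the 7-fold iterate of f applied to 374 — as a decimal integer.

374 → 434
434 → 155
155 → 251
251 → 134
134 → 92
92 → 737
737 → 713

713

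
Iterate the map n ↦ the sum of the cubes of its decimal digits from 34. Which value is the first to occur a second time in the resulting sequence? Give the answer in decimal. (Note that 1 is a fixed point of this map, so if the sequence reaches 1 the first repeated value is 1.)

370

34 → 3³ + 4³ = 91
91 → 9³ + 1³ = 730
730 → 7³ + 3³ + 0³ = 370
370 → 3³ + 7³ + 0³ = 370  — 370 already appeared earlier.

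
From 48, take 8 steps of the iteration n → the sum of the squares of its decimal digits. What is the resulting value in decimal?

42

48 → 80
80 → 64
64 → 52
52 → 29
29 → 85
85 → 89
89 → 145
145 → 42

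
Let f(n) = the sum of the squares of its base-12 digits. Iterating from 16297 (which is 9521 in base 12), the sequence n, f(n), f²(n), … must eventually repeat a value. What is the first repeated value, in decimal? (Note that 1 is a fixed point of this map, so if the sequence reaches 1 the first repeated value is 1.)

16297 = (9,5,2,1)_12 → 9² + 5² + 2² + 1² = 81 + 25 + 4 + 1 = 111
111 = (9,3)_12 → 9² + 3² = 81 + 9 = 90
90 = (7,6)_12 → 7² + 6² = 49 + 36 = 85
85 = (7,1)_12 → 7² + 1² = 49 + 1 = 50
50 = (4,2)_12 → 4² + 2² = 16 + 4 = 20
20 = (1,8)_12 → 1² + 8² = 1 + 64 = 65
65 = (5,5)_12 → 5² + 5² = 25 + 25 = 50  — 50 already appeared earlier.

50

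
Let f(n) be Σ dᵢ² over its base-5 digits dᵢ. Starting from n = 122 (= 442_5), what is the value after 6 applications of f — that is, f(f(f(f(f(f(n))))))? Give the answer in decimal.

122 = (4,4,2)_5 → 36
36 = (1,2,1)_5 → 6
6 = (1,1)_5 → 2
2 = (2)_5 → 4
4 = (4)_5 → 16
16 = (3,1)_5 → 10

10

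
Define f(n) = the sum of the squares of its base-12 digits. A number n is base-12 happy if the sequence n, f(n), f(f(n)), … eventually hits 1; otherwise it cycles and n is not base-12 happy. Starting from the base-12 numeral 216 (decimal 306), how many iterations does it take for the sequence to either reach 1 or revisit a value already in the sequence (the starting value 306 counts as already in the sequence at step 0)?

306 = (2,1,6)_12 → 2² + 1² + 6² = 41
41 = (3,5)_12 → 3² + 5² = 34
34 = (2,10)_12 → 2² + 10² = 104
104 = (8,8)_12 → 8² + 8² = 128
128 = (10,8)_12 → 10² + 8² = 164
164 = (1,1,8)_12 → 1² + 1² + 8² = 66
66 = (5,6)_12 → 5² + 6² = 61
61 = (5,1)_12 → 5² + 1² = 26
26 = (2,2)_12 → 2² + 2² = 8
8 = (8)_12 → 8² = 64
64 = (5,4)_12 → 5² + 4² = 41  — 41 repeats.
That took 11 steps.

11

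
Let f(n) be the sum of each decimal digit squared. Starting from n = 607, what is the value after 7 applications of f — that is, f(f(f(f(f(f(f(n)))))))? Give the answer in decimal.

16

607 → 6² + 0² + 7² = 85
85 → 8² + 5² = 89
89 → 8² + 9² = 145
145 → 1² + 4² + 5² = 42
42 → 4² + 2² = 20
20 → 2² + 0² = 4
4 → 4² = 16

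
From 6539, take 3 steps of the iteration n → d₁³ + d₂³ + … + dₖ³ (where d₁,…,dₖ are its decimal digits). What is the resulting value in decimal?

371

6539 → 1097
1097 → 1073
1073 → 371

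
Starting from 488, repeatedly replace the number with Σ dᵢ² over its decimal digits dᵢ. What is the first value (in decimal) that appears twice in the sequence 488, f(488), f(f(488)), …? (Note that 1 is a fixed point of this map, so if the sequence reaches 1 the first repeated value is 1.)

488 → 4² + 8² + 8² = 144
144 → 1² + 4² + 4² = 33
33 → 3² + 3² = 18
18 → 1² + 8² = 65
65 → 6² + 5² = 61
61 → 6² + 1² = 37
37 → 3² + 7² = 58
58 → 5² + 8² = 89
89 → 8² + 9² = 145
145 → 1² + 4² + 5² = 42
42 → 4² + 2² = 20
20 → 2² + 0² = 4
4 → 4² = 16
16 → 1² + 6² = 37  — 37 already appeared earlier.

37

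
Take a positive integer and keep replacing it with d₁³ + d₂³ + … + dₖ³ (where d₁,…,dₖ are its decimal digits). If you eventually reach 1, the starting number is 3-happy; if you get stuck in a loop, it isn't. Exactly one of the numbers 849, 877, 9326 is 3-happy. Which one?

877

849: 849 → 1305 → 153 → 153  — repeats 153 (not 3-happy)
877: 877 → 1198 → 1243 → 100 → 1  — reaches 1 (3-happy)
9326: 9326 → 980 → 1241 → 74 → 407 → 407  — repeats 407 (not 3-happy)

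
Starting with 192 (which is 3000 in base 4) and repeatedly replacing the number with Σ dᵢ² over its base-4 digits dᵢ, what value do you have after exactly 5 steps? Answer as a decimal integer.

192 = (3,0,0,0)_4 → 3² + 0² + 0² + 0² = 9
9 = (2,1)_4 → 2² + 1² = 5
5 = (1,1)_4 → 1² + 1² = 2
2 = (2)_4 → 2² = 4
4 = (1,0)_4 → 1² + 0² = 1

1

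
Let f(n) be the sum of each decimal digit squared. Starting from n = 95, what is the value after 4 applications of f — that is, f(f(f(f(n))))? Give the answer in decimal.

89

95 → 106
106 → 37
37 → 58
58 → 89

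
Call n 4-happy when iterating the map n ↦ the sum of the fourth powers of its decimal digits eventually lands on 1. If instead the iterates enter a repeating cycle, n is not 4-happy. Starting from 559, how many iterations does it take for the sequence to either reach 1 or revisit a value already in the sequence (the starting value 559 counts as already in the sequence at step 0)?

559 → 5⁴ + 5⁴ + 9⁴ = 625 + 625 + 6561 = 7811
7811 → 7⁴ + 8⁴ + 1⁴ + 1⁴ = 2401 + 4096 + 1 + 1 = 6499
6499 → 6⁴ + 4⁴ + 9⁴ + 9⁴ = 1296 + 256 + 6561 + 6561 = 14674
14674 → 1⁴ + 4⁴ + 6⁴ + 7⁴ + 4⁴ = 1 + 256 + 1296 + 2401 + 256 = 4210
4210 → 4⁴ + 2⁴ + 1⁴ + 0⁴ = 256 + 16 + 1 + 0 = 273
273 → 2⁴ + 7⁴ + 3⁴ = 16 + 2401 + 81 = 2498
2498 → 2⁴ + 4⁴ + 9⁴ + 8⁴ = 16 + 256 + 6561 + 4096 = 10929
10929 → 1⁴ + 0⁴ + 9⁴ + 2⁴ + 9⁴ = 1 + 0 + 6561 + 16 + 6561 = 13139
13139 → 1⁴ + 3⁴ + 1⁴ + 3⁴ + 9⁴ = 1 + 81 + 1 + 81 + 6561 = 6725
6725 → 6⁴ + 7⁴ + 2⁴ + 5⁴ = 1296 + 2401 + 16 + 625 = 4338
4338 → 4⁴ + 3⁴ + 3⁴ + 8⁴ = 256 + 81 + 81 + 4096 = 4514
4514 → 4⁴ + 5⁴ + 1⁴ + 4⁴ = 256 + 625 + 1 + 256 = 1138
1138 → 1⁴ + 1⁴ + 3⁴ + 8⁴ = 1 + 1 + 81 + 4096 = 4179
4179 → 4⁴ + 1⁴ + 7⁴ + 9⁴ = 256 + 1 + 2401 + 6561 = 9219
9219 → 9⁴ + 2⁴ + 1⁴ + 9⁴ = 6561 + 16 + 1 + 6561 = 13139  — 13139 repeats.
That took 15 steps.

15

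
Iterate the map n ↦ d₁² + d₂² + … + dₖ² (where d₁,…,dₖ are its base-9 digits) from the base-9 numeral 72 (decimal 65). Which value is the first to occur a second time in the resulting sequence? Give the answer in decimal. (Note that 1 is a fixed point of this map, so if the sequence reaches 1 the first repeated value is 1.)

65

65 = (7,2)_9 → 7² + 2² = 49 + 4 = 53
53 = (5,8)_9 → 5² + 8² = 25 + 64 = 89
89 = (1,0,8)_9 → 1² + 0² + 8² = 1 + 0 + 64 = 65  — 65 already appeared earlier.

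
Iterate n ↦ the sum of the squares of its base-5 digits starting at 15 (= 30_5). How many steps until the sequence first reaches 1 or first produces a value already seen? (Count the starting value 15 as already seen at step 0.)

4

15 = (3,0)_5 → 9
9 = (1,4)_5 → 17
17 = (3,2)_5 → 13
13 = (2,3)_5 → 13  — 13 repeats.
That took 4 steps.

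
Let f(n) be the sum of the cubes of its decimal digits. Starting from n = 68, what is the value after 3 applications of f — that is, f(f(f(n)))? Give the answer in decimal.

68 → 6³ + 8³ = 216 + 512 = 728
728 → 7³ + 2³ + 8³ = 343 + 8 + 512 = 863
863 → 8³ + 6³ + 3³ = 512 + 216 + 27 = 755

755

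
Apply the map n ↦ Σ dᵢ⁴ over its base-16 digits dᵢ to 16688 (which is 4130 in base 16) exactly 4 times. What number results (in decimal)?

17

16688 = (4,1,3,0)_16 → 338
338 = (1,5,2)_16 → 642
642 = (2,8,2)_16 → 4128
4128 = (1,0,2,0)_16 → 17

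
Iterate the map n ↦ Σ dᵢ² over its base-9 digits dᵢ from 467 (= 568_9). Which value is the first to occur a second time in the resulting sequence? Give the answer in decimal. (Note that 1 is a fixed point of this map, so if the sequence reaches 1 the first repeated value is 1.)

1

467 = (5,6,8)_9 → 125
125 = (1,4,8)_9 → 81
81 = (1,0,0)_9 → 1  — reached the fixed point 1.
1 → 1, so 1 is the first repeated value.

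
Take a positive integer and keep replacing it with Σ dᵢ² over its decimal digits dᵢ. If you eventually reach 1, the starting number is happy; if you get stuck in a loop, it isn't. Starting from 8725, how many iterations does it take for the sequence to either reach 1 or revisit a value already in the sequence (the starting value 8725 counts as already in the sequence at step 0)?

15

8725 → 8² + 7² + 2² + 5² = 142
142 → 1² + 4² + 2² = 21
21 → 2² + 1² = 5
5 → 5² = 25
25 → 2² + 5² = 29
29 → 2² + 9² = 85
85 → 8² + 5² = 89
89 → 8² + 9² = 145
145 → 1² + 4² + 5² = 42
42 → 4² + 2² = 20
20 → 2² + 0² = 4
4 → 4² = 16
16 → 1² + 6² = 37
37 → 3² + 7² = 58
58 → 5² + 8² = 89  — 89 repeats.
That took 15 steps.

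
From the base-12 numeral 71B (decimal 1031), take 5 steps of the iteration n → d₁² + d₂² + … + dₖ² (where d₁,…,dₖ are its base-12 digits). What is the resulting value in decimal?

5

1031 = (7,1,11)_12 → 171
171 = (1,2,3)_12 → 14
14 = (1,2)_12 → 5
5 = (5)_12 → 25
25 = (2,1)_12 → 5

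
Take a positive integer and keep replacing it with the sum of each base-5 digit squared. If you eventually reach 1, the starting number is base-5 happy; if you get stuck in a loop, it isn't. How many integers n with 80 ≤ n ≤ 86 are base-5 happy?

2

80: 80 → 10 → 4 → 16 → 10  (repeats 10)
81: 81 → 11 → 5 → 1  (reaches 1)
82: 82 → 14 → 20 → 16 → 10 → 4 → 16  (repeats 16)
83: 83 → 19 → 25 → 1  (reaches 1)
84: 84 → 26 → 2 → 4 → 16 → 10 → 4  (repeats 4)
85: 85 → 13 → 13  (repeats 13)
86: 86 → 14 → 20 → 16 → 10 → 4 → 16  (repeats 16)
base-5 happy: 81, 83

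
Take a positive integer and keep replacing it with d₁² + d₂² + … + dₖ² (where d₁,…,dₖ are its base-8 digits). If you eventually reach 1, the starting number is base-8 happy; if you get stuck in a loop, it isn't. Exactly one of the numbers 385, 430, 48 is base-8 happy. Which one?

430

385: 385 → 37 → 41 → 26 → 13 → 26  — repeats 26 (not base-8 happy)
430: 430 → 97 → 18 → 8 → 1  — reaches 1 (base-8 happy)
48: 48 → 36 → 32 → 16 → 4 → 16  — repeats 16 (not base-8 happy)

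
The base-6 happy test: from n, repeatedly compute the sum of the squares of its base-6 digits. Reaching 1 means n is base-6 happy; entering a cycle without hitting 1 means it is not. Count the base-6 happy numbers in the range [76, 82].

1

76: 76 → 20 → 13 → 5 → 25 → 17 → 29 → 41 → 26 → 20  — not base-6 happy
77: 77 → 29 → 41 → 26 → 20 → 13 → 5 → 25 → 17 → 29  — not base-6 happy
78: 78 → 5 → 25 → 17 → 29 → 41 → 26 → 20 → 13 → 5  — not base-6 happy
79: 79 → 6 → 1  — base-6 happy
80: 80 → 9 → 10 → 17 → 29 → 41 → 26 → 20 → 13 → 5 → 25 → 17  — not base-6 happy
81: 81 → 14 → 8 → 5 → 25 → 17 → 29 → 41 → 26 → 20 → 13 → 5  — not base-6 happy
82: 82 → 21 → 18 → 9 → 10 → 17 → 29 → 41 → 26 → 20 → 13 → 5 → 25 → 17  — not base-6 happy
base-6 happy: 79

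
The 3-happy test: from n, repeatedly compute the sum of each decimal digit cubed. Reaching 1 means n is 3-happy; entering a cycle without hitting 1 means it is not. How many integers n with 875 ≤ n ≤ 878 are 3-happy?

875: 875 → 980 → 1241 → 74 → 407 → 407  (repeats 407)
876: 876 → 1071 → 345 → 216 → 225 → 141 → 66 → 432 → 99 → 1458 → 702 → 351 → 153 → 153  (repeats 153)
877: 877 → 1198 → 1243 → 100 → 1  (reaches 1)
878: 878 → 1367 → 587 → 980 → 1241 → 74 → 407 → 407  (repeats 407)
3-happy: 877

1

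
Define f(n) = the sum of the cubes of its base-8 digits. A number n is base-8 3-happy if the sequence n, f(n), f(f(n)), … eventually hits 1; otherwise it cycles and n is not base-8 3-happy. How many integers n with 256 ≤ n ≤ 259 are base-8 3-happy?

256: 256 → 64 → 1  — base-8 3-happy
257: 257 → 65 → 2 → 8 → 1  — base-8 3-happy
258: 258 → 72 → 2 → 8 → 1  — base-8 3-happy
259: 259 → 91 → 55 → 559 → 469 → 476 → 434 → 440 → 559  — not base-8 3-happy
base-8 3-happy: 256, 257, 258

3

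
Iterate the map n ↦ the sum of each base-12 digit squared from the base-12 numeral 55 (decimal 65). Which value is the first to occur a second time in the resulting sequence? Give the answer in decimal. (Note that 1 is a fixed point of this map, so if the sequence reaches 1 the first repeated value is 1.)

65

65 = (5,5)_12 → 5² + 5² = 25 + 25 = 50
50 = (4,2)_12 → 4² + 2² = 16 + 4 = 20
20 = (1,8)_12 → 1² + 8² = 1 + 64 = 65  — 65 already appeared earlier.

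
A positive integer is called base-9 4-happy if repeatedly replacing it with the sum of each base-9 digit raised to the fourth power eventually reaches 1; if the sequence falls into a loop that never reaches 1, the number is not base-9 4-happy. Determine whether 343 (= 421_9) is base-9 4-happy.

343 = (4,2,1)_9 → 4⁴ + 2⁴ + 1⁴ = 256 + 16 + 1 = 273
273 = (3,3,3)_9 → 3⁴ + 3⁴ + 3⁴ = 81 + 81 + 81 = 243
243 = (3,0,0)_9 → 3⁴ + 0⁴ + 0⁴ = 81 + 0 + 0 = 81
81 = (1,0,0)_9 → 1⁴ + 0⁴ + 0⁴ = 1 + 0 + 0 = 1  — reached 1.

base-9 4-happy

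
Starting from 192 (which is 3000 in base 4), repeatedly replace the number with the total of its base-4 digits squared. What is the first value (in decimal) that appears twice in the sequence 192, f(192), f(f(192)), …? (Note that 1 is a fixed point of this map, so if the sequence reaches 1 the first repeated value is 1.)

1

192 = (3,0,0,0)_4 → 3² + 0² + 0² + 0² = 9
9 = (2,1)_4 → 2² + 1² = 5
5 = (1,1)_4 → 1² + 1² = 2
2 = (2)_4 → 2² = 4
4 = (1,0)_4 → 1² + 0² = 1  — reached the fixed point 1.
1 → 1, so 1 is the first repeated value.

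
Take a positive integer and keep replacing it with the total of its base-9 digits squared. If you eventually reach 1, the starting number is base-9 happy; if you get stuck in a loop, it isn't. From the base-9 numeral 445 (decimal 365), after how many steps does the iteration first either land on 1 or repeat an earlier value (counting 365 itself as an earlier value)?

7

365 = (4,4,5)_9 → 4² + 4² + 5² = 16 + 16 + 25 = 57
57 = (6,3)_9 → 6² + 3² = 36 + 9 = 45
45 = (5,0)_9 → 5² + 0² = 25 + 0 = 25
25 = (2,7)_9 → 2² + 7² = 4 + 49 = 53
53 = (5,8)_9 → 5² + 8² = 25 + 64 = 89
89 = (1,0,8)_9 → 1² + 0² + 8² = 1 + 0 + 64 = 65
65 = (7,2)_9 → 7² + 2² = 49 + 4 = 53  — 53 repeats.
That took 7 steps.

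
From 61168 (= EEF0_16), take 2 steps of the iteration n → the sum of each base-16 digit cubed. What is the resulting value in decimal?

4120

61168 = (14,14,15,0)_16 → 14³ + 14³ + 15³ + 0³ = 2744 + 2744 + 3375 + 0 = 8863
8863 = (2,2,9,15)_16 → 2³ + 2³ + 9³ + 15³ = 8 + 8 + 729 + 3375 = 4120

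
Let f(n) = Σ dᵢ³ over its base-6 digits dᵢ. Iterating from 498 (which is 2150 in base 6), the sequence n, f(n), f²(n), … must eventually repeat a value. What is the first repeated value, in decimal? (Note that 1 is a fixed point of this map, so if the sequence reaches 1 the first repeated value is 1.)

99

498 = (2,1,5,0)_6 → 2³ + 1³ + 5³ + 0³ = 8 + 1 + 125 + 0 = 134
134 = (3,4,2)_6 → 3³ + 4³ + 2³ = 27 + 64 + 8 = 99
99 = (2,4,3)_6 → 2³ + 4³ + 3³ = 8 + 64 + 27 = 99  — 99 already appeared earlier.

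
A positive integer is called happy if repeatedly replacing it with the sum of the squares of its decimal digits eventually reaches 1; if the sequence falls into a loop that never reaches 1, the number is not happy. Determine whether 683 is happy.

683 → 109
109 → 82
82 → 68
68 → 100
100 → 1  — reached 1.

happy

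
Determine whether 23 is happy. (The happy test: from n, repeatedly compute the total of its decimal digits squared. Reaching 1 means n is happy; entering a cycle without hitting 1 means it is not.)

happy

23 → 13
13 → 10
10 → 1  — reached 1.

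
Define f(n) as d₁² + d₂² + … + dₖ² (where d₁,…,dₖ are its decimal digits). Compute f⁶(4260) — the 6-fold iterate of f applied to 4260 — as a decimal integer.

145

4260 → 4² + 2² + 6² + 0² = 56
56 → 5² + 6² = 61
61 → 6² + 1² = 37
37 → 3² + 7² = 58
58 → 5² + 8² = 89
89 → 8² + 9² = 145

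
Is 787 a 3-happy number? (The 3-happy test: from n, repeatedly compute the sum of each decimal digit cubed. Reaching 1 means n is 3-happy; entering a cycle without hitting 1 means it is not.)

787 → 7³ + 8³ + 7³ = 1198
1198 → 1³ + 1³ + 9³ + 8³ = 1243
1243 → 1³ + 2³ + 4³ + 3³ = 100
100 → 1³ + 0³ + 0³ = 1  — reached 1.

3-happy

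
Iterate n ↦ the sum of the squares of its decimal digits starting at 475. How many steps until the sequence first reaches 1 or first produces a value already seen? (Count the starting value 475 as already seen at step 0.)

13

475 → 90
90 → 81
81 → 65
65 → 61
61 → 37
37 → 58
58 → 89
89 → 145
145 → 42
42 → 20
20 → 4
4 → 16
16 → 37  — 37 repeats.
That took 13 steps.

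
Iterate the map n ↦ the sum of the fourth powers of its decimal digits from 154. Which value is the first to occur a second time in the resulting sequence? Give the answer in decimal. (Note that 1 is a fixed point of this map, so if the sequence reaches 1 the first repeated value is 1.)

8208

154 → 1⁴ + 5⁴ + 4⁴ = 1 + 625 + 256 = 882
882 → 8⁴ + 8⁴ + 2⁴ = 4096 + 4096 + 16 = 8208
8208 → 8⁴ + 2⁴ + 0⁴ + 8⁴ = 4096 + 16 + 0 + 4096 = 8208  — 8208 already appeared earlier.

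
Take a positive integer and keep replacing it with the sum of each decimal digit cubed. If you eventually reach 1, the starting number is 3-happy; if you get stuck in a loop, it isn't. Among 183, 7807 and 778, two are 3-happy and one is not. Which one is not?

183: 183 → 540 → 189 → 1242 → 81 → 513 → 153 → 153  — repeats 153 (not 3-happy)
7807: 7807 → 1198 → 1243 → 100 → 1  — reaches 1 (3-happy)
778: 778 → 1198 → 1243 → 100 → 1  — reaches 1 (3-happy)

183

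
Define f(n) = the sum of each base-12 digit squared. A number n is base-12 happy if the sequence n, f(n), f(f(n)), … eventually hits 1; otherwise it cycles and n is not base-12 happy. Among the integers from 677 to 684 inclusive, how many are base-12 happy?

677: 677 → 105 → 145 → 2 → 4 → 16 → 17 → 26 → 8 → 64 → 41 → 34 → 104 → 128 → 164 → 66 → 61 → 26  — not base-12 happy
678: 678 → 116 → 145 → 2 → 4 → 16 → 17 → 26 → 8 → 64 → 41 → 34 → 104 → 128 → 164 → 66 → 61 → 26  — not base-12 happy
679: 679 → 129 → 181 → 11 → 121 → 101 → 89 → 74 → 40 → 25 → 5 → 25  — not base-12 happy
680: 680 → 144 → 1  — base-12 happy
681: 681 → 161 → 27 → 13 → 2 → 4 → 16 → 17 → 26 → 8 → 64 → 41 → 34 → 104 → 128 → 164 → 66 → 61 → 26  — not base-12 happy
682: 682 → 180 → 10 → 100 → 80 → 100  — not base-12 happy
683: 683 → 201 → 98 → 68 → 89 → 74 → 40 → 25 → 5 → 25  — not base-12 happy
684: 684 → 97 → 65 → 50 → 20 → 65  — not base-12 happy
base-12 happy: 680

1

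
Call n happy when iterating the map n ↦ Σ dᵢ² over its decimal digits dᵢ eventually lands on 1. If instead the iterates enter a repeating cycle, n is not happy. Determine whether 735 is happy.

not happy

735 → 83
83 → 73
73 → 58
58 → 89
89 → 145
145 → 42
42 → 20
20 → 4
4 → 16
16 → 37
37 → 58  — 58 already seen; the sequence cycles without reaching 1.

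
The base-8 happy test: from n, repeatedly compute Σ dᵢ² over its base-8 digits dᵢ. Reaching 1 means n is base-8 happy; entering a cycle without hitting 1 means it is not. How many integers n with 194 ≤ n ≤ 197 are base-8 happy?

1

194: 194 → 13 → 26 → 13  — not base-8 happy
195: 195 → 18 → 8 → 1  — base-8 happy
196: 196 → 25 → 10 → 5 → 25  — not base-8 happy
197: 197 → 34 → 20 → 20  — not base-8 happy
base-8 happy: 195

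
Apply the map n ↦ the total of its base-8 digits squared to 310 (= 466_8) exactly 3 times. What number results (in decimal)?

5

310 = (4,6,6)_8 → 4² + 6² + 6² = 88
88 = (1,3,0)_8 → 1² + 3² + 0² = 10
10 = (1,2)_8 → 1² + 2² = 5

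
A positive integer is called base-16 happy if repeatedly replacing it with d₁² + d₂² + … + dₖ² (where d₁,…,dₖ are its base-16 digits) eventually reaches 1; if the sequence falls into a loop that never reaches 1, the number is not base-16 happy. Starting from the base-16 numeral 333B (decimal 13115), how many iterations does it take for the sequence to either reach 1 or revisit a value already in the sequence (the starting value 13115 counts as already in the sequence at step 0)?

14

13115 = (3,3,3,11)_16 → 148
148 = (9,4)_16 → 97
97 = (6,1)_16 → 37
37 = (2,5)_16 → 29
29 = (1,13)_16 → 170
170 = (10,10)_16 → 200
200 = (12,8)_16 → 208
208 = (13,0)_16 → 169
169 = (10,9)_16 → 181
181 = (11,5)_16 → 146
146 = (9,2)_16 → 85
85 = (5,5)_16 → 50
50 = (3,2)_16 → 13
13 = (13)_16 → 169  — 169 repeats.
That took 14 steps.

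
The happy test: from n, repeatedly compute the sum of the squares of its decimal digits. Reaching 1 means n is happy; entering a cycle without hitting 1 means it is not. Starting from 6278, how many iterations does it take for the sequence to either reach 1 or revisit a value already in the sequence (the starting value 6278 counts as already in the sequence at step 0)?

6278 → 6² + 2² + 7² + 8² = 153
153 → 1² + 5² + 3² = 35
35 → 3² + 5² = 34
34 → 3² + 4² = 25
25 → 2² + 5² = 29
29 → 2² + 9² = 85
85 → 8² + 5² = 89
89 → 8² + 9² = 145
145 → 1² + 4² + 5² = 42
42 → 4² + 2² = 20
20 → 2² + 0² = 4
4 → 4² = 16
16 → 1² + 6² = 37
37 → 3² + 7² = 58
58 → 5² + 8² = 89  — 89 repeats.
That took 15 steps.

15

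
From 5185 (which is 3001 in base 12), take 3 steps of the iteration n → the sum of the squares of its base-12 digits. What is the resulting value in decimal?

5185 = (3,0,0,1)_12 → 3² + 0² + 0² + 1² = 10
10 = (10)_12 → 10² = 100
100 = (8,4)_12 → 8² + 4² = 80

80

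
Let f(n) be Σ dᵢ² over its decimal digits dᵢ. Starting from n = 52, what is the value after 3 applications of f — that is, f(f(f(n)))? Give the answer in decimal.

89

52 → 29
29 → 85
85 → 89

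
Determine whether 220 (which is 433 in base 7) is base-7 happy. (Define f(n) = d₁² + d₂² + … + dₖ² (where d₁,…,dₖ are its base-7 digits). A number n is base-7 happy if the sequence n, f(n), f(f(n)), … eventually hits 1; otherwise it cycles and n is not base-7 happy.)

not base-7 happy

220 = (4,3,3)_7 → 4² + 3² + 3² = 16 + 9 + 9 = 34
34 = (4,6)_7 → 4² + 6² = 16 + 36 = 52
52 = (1,0,3)_7 → 1² + 0² + 3² = 1 + 0 + 9 = 10
10 = (1,3)_7 → 1² + 3² = 1 + 9 = 10  — 10 already seen; the sequence cycles without reaching 1.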